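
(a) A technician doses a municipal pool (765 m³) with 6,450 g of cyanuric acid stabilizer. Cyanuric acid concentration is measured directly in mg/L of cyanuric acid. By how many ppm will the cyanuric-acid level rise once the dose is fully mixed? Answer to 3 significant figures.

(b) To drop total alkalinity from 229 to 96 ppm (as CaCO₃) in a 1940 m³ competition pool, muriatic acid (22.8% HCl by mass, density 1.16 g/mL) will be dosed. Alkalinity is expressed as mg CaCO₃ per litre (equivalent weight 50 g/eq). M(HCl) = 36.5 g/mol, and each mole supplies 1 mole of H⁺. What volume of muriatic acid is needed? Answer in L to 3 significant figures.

(a) Volume: 765 m³ = 765,000 L.
(a) Rise: 6,450 g / 765,000 L × 1000 = 8.431 mg/L.

(b) Volume: 1940 m³ = 1,940,000 L.
(b) Alkalinity to neutralize: (229 − 96) = 133 mg/L as CaCO₃ × 1,940,000 L = 258,000 g as CaCO₃.
(b) Equivalents of H⁺ required: 258,000 ÷ 50 g/eq = 5160 eq = 5160 mol HCl.
(b) Mass of HCl: 5160 × 36.5 = 188,400 g.
(b) Mass of 22.8% solution: 188,400 / 0.228 = 826,100 g.
(b) Volume: 826,100 g ÷ 1.16 g/mL = 712,200 mL.

(a) 8.43 ppm; (b) 712 L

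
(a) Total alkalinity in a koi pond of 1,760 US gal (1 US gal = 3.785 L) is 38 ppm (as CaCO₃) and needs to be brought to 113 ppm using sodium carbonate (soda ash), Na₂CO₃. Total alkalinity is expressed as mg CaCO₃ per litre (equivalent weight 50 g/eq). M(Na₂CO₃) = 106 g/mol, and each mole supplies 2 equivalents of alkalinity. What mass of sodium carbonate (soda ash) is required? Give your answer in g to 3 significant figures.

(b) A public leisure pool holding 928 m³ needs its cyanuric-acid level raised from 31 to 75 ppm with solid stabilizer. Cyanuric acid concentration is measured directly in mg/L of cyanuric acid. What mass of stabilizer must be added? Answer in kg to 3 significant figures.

(a) Volume: 1,760 US gal × 3.785 L/gal = 6,662 L.
(a) Alkalinity to add: (113 − 38) = 75 mg/L as CaCO₃ × 6,662 L = 499.6 g as CaCO₃.
(a) Equivalents: 499.6 g ÷ 50 g/eq = 9.992 eq.
(a) Each mole of Na₂CO₃ supplies 2 eq, so 9.992 / 2 = 4.996 mol.
(a) Mass: 4.996 mol × 106 g/mol = 529.6 g.

(b) Volume: 928 m³ = 928,000 L.
(b) CYA to add: (75 − 31) = 44 mg/L × 928,000 L = 40,830 g cyanuric acid.

(a) 530 g; (b) 40.8 kg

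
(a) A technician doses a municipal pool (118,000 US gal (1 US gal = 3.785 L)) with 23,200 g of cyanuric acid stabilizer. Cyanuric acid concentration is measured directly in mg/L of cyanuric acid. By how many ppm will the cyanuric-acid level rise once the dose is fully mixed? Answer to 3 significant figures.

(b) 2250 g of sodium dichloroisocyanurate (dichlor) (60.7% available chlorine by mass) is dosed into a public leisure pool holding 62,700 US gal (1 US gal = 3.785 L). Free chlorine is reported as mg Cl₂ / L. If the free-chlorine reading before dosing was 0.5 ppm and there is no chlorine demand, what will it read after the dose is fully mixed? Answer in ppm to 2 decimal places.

(a) 51.9 ppm; (b) 6.25 ppm

(a) Volume: 118,000 US gal × 3.785 L/gal = 446,630 L.
(a) Rise: 23,200 g / 446,630 L × 1000 = 51.94 mg/L.

(b) Volume: 62,700 US gal × 3.785 L/gal = 237,320 L.
(b) Available chlorine delivered: 2250 g × 0.607 = 1366 g as Cl₂.
(b) Concentration rise: 1366 g / 237,320 L = 5.755 mg/L = 5.75 ppm.
(b) Final FC: 0.5 + 5.75 = 6.25 ppm.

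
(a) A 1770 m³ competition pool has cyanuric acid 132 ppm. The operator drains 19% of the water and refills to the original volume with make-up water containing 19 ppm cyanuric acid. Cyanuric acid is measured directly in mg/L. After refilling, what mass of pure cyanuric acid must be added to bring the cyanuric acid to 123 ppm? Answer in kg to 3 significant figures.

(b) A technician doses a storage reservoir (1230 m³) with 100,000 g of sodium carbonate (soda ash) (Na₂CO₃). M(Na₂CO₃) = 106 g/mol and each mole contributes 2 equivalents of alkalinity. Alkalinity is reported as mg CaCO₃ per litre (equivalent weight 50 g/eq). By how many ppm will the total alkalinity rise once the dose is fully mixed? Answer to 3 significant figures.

(a) 22.1 kg; (b) 76.7 ppm

(a) Volume: 1770 m³ = 1,770,000 L.
(a) After draining 19% and refilling: 132 × 0.81 + 19 × 0.19 = 110.53 ppm.
(a) Deficit to target: 123 − 110.53 = 12.47 mg/L.
(a) Mass: 12.47 mg/L × 1,770,000 L = 22,070 g cyanuric acid.

(b) Volume: 1230 m³ = 1,230,000 L.
(b) Moles of Na₂CO₃: 100,000 g ÷ 106 g/mol = 943.4 mol → 1887 eq of alkalinity.
(b) As CaCO₃: 1887 eq × 50 g/eq = 94,340 g.
(b) Rise: 94,340 g / 1,230,000 L × 1000 = 76.7 mg/L.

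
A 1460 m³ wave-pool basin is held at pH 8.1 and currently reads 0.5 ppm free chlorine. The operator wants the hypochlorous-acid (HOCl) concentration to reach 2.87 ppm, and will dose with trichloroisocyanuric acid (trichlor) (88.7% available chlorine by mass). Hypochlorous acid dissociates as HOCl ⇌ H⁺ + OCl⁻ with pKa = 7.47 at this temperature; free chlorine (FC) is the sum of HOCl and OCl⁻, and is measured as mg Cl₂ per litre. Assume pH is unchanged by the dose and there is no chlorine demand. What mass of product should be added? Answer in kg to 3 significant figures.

Volume: 1460 m³ = 1,460,000 L.
[OCl⁻]/[HOCl] = 10^(pH − pKa) = 10^(8.1 − 7.47) = 4.266; fraction as HOCl = 1/(1 + 4.266) = 0.1899.
Free chlorine required for 2.87 ppm HOCl: 2.87 / 0.1899 = 15.11 ppm.
FC to add: 15.11 − 0.5 = 14.61 mg/L as Cl₂.
Cl₂ equivalent: 14.61 mg/L × 1,460,000 L = 21,330 g.
Product at 88.7% available Cl: 21,330 / 0.887 = 24,050 g.

24.1 kg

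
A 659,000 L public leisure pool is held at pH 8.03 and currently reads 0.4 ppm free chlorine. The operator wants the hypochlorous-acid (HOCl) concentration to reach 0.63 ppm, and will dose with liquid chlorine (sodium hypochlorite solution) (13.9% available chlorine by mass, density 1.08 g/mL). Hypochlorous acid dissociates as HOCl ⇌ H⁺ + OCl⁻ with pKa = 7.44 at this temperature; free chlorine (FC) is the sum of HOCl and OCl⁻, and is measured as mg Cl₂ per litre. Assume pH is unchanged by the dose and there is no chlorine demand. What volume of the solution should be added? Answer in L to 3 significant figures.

[OCl⁻]/[HOCl] = 10^(pH − pKa) = 10^(8.03 − 7.44) = 3.89; fraction as HOCl = 1/(1 + 3.89) = 0.2045.
Free chlorine required for 0.63 ppm HOCl: 0.63 / 0.2045 = 3.081 ppm.
FC to add: 3.081 − 0.4 = 2.681 mg/L as Cl₂.
Cl₂ equivalent: 2.681 mg/L × 659,000 L = 1767 g.
Product at 13.9% available Cl: 1767 / 0.139 = 12,710 g.
Volume: 12,710 g ÷ 1.08 g/mL = 11,770 mL.

11.8 L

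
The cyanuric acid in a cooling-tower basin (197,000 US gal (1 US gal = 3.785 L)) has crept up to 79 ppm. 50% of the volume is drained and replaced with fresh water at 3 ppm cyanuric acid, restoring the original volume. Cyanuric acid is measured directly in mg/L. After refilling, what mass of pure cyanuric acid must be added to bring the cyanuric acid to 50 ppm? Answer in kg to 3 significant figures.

6.71 kg

Volume: 197,000 US gal × 3.785 L/gal = 745,645 L.
After draining 50% and refilling: 79 × 0.50 + 3 × 0.50 = 41 ppm.
Deficit to target: 50 − 41 = 9 mg/L.
Mass: 9 mg/L × 745,645 L = 6711 g cyanuric acid.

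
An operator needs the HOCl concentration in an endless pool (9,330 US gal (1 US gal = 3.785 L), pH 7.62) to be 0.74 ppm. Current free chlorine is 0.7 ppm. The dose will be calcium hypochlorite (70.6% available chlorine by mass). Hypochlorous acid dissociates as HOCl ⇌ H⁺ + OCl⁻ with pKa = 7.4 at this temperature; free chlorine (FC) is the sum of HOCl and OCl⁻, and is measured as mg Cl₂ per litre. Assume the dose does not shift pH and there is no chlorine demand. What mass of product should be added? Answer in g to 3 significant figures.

63.4 g

Volume: 9,330 US gal × 3.785 L/gal = 35,314 L.
[OCl⁻]/[HOCl] = 10^(pH − pKa) = 10^(7.62 − 7.4) = 1.66; fraction as HOCl = 1/(1 + 1.66) = 0.376.
Free chlorine required for 0.74 ppm HOCl: 0.74 / 0.376 = 1.968 ppm.
FC to add: 1.968 − 0.7 = 1.268 mg/L as Cl₂.
Cl₂ equivalent: 1.268 mg/L × 35,314 L = 44.78 g.
Product at 70.6% available Cl: 44.78 / 0.706 = 63.43 g.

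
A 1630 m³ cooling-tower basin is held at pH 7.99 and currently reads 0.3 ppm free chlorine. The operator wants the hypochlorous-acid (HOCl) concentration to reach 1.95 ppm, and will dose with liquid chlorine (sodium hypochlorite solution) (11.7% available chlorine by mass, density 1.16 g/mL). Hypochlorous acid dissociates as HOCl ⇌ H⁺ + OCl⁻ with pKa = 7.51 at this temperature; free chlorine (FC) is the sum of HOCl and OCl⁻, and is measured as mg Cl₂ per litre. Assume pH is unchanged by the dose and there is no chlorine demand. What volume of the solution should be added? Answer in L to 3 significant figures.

Volume: 1630 m³ = 1,630,000 L.
[OCl⁻]/[HOCl] = 10^(pH − pKa) = 10^(7.99 − 7.51) = 3.02; fraction as HOCl = 1/(1 + 3.02) = 0.2488.
Free chlorine required for 1.95 ppm HOCl: 1.95 / 0.2488 = 7.839 ppm.
FC to add: 7.839 − 0.3 = 7.539 mg/L as Cl₂.
Cl₂ equivalent: 7.539 mg/L × 1,630,000 L = 12,290 g.
Product at 11.7% available Cl: 12,290 / 0.117 = 105,000 g.
Volume: 105,000 g ÷ 1.16 g/mL = 90,540 mL.

90.5 L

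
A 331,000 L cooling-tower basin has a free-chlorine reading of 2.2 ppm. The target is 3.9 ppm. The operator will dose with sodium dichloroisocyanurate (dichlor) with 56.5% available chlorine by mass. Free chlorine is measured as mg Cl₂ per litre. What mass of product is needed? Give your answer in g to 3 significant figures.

996 g

Chlorine deficit: 3.9 − 2.2 = 1.7 ppm = 1.7 mg/L as Cl₂.
Cl₂ equivalent needed: 1.7 mg/L × 331,000 L = 562,700 mg = 562.7 g.
Product at 56.5% available chlorine: 562.7 / 0.565 = 995.9 g.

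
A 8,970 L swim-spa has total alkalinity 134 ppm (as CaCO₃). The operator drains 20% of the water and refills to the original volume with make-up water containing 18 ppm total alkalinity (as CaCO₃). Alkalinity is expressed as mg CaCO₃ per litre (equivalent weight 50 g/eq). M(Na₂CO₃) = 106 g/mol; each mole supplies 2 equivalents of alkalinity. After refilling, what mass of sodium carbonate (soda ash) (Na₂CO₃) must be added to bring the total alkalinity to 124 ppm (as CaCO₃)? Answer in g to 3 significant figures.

126 g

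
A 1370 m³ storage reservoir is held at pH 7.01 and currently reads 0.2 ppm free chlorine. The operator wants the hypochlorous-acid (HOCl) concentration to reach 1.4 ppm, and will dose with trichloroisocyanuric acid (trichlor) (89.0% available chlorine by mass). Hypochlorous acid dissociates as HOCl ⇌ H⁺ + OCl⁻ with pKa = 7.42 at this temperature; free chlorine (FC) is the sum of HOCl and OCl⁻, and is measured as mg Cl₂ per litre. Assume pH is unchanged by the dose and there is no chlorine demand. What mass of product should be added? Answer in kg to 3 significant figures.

2.69 kg

Volume: 1370 m³ = 1,370,000 L.
[OCl⁻]/[HOCl] = 10^(pH − pKa) = 10^(7.01 − 7.42) = 0.389; fraction as HOCl = 1/(1 + 0.389) = 0.7199.
Free chlorine required for 1.4 ppm HOCl: 1.4 / 0.7199 = 1.945 ppm.
FC to add: 1.945 − 0.2 = 1.745 mg/L as Cl₂.
Cl₂ equivalent: 1.745 mg/L × 1,370,000 L = 2390 g.
Product at 89.0% available Cl: 2390 / 0.89 = 2686 g.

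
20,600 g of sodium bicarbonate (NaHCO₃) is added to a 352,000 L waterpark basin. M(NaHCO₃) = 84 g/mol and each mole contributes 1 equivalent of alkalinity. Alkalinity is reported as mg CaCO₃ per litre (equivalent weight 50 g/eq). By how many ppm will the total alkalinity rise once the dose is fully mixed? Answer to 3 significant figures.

34.8 ppm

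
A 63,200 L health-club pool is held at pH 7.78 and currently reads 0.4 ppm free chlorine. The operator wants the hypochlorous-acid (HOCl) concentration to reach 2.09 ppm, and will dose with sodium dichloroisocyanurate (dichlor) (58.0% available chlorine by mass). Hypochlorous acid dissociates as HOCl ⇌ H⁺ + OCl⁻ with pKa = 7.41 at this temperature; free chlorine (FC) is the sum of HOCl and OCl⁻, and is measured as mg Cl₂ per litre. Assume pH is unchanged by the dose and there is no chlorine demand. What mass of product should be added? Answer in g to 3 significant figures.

[OCl⁻]/[HOCl] = 10^(pH − pKa) = 10^(7.78 − 7.41) = 2.344; fraction as HOCl = 1/(1 + 2.344) = 0.299.
Free chlorine required for 2.09 ppm HOCl: 2.09 / 0.299 = 6.989 ppm.
FC to add: 6.989 − 0.4 = 6.589 mg/L as Cl₂.
Cl₂ equivalent: 6.589 mg/L × 63,200 L = 416.5 g.
Product at 58.0% available Cl: 416.5 / 0.58 = 718 g.

718 g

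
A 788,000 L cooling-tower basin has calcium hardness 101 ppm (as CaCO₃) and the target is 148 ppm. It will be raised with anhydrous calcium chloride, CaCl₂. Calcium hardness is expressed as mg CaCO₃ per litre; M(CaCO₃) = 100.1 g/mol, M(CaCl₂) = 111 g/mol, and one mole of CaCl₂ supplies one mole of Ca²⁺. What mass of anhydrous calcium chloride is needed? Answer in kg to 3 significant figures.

Hardness to add: (148 − 101) = 47 mg/L as CaCO₃ × 788,000 L = 37,040 g as CaCO₃.
Moles of Ca²⁺ (1 mol Ca²⁺ ≡ 1 mol CaCO₃): 37,040 / 100.1 g/mol = 370 mol.
Mass of CaCl₂: 370 × 111 = 41,070 g.

41.1 kg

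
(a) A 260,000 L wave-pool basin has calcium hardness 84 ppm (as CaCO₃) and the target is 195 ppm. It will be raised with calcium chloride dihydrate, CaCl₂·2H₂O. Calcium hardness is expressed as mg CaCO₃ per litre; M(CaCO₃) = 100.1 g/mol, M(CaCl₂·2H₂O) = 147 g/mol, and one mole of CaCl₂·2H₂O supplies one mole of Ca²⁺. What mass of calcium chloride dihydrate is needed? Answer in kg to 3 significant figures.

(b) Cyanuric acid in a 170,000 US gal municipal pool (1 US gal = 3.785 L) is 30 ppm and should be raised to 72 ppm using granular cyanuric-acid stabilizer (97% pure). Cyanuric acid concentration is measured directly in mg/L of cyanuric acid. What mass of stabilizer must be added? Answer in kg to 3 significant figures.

(a) Hardness to add: (195 − 84) = 111 mg/L as CaCO₃ × 260,000 L = 28,860 g as CaCO₃.
(a) Moles of Ca²⁺ (1 mol Ca²⁺ ≡ 1 mol CaCO₃): 28,860 / 100.1 g/mol = 288.3 mol.
(a) Mass of CaCl₂·2H₂O: 288.3 × 147 = 42,380 g.

(b) Volume: 170,000 US gal × 3.785 L/gal = 643,450 L.
(b) CYA to add: (72 − 30) = 42 mg/L × 643,450 L = 27,020 g cyanuric acid.
(b) At 97% purity: 27,020 / 0.97 = 27,860 g product.

(a) 42.4 kg; (b) 27.9 kg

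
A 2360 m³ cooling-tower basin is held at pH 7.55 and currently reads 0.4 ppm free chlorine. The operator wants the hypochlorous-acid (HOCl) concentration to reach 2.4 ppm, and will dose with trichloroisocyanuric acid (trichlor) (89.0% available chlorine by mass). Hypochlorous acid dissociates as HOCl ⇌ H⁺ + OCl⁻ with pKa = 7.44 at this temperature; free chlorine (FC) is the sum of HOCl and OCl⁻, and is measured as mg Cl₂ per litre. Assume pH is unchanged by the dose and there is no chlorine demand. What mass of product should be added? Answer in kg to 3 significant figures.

Volume: 2360 m³ = 2,360,000 L.
[OCl⁻]/[HOCl] = 10^(pH − pKa) = 10^(7.55 − 7.44) = 1.288; fraction as HOCl = 1/(1 + 1.288) = 0.437.
Free chlorine required for 2.4 ppm HOCl: 2.4 / 0.437 = 5.492 ppm.
FC to add: 5.492 − 0.4 = 5.092 mg/L as Cl₂.
Cl₂ equivalent: 5.092 mg/L × 2,360,000 L = 12,020 g.
Product at 89.0% available Cl: 12,020 / 0.89 = 13,500 g.

13.5 kg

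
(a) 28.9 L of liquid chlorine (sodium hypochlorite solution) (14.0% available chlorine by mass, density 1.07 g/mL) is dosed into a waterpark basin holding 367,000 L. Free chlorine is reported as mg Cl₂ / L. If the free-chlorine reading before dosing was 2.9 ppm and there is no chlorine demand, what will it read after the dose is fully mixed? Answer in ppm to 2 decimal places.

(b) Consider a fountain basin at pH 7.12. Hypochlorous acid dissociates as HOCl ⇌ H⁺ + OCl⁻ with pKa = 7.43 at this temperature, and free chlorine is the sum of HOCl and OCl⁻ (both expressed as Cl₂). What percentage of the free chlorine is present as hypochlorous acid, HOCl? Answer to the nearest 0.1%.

(a) 14.70 ppm; (b) 67.1%

(a) Mass of solution: 28.9 L × 1000 mL/L × 1.07 g/mL = 30,920 g.
(a) Available chlorine delivered: 30,920 g × 0.14 = 4329 g as Cl₂.
(a) Concentration rise: 4329 g / 367,000 L = 11.8 mg/L = 11.80 ppm.
(a) Final FC: 2.9 + 11.80 = 14.70 ppm.

(b) [OCl⁻]/[HOCl] = 10^(pH − pKa) = 10^(7.12 − 7.43) = 10^-0.31 = 0.4898.
(b) Fraction as HOCl = 1 / (1 + 0.4898) = 0.6712.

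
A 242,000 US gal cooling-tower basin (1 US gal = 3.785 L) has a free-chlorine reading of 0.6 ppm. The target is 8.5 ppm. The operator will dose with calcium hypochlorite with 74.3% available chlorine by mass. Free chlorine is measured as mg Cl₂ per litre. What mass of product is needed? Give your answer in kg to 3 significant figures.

9.74 kg

Volume: 242,000 US gal × 3.785 L/gal = 915,970 L.
Chlorine deficit: 8.5 − 0.6 = 7.9 ppm = 7.9 mg/L as Cl₂.
Cl₂ equivalent needed: 7.9 mg/L × 915,970 L = 7,236,000 mg = 7236 g.
Product at 74.3% available chlorine: 7236 / 0.743 = 9739 g.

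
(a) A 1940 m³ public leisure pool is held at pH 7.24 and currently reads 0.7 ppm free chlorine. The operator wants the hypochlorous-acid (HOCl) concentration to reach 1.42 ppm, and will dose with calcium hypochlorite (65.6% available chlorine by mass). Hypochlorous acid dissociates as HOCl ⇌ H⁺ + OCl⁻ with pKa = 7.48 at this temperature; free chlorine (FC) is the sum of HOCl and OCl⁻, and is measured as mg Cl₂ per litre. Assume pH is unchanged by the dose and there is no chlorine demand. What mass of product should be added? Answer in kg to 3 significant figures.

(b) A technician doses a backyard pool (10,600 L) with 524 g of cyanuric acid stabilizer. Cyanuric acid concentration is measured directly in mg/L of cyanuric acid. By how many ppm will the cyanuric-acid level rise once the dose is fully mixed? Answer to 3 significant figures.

(a) 4.55 kg; (b) 49.4 ppm

(a) Volume: 1940 m³ = 1,940,000 L.
(a) [OCl⁻]/[HOCl] = 10^(pH − pKa) = 10^(7.24 − 7.48) = 0.5754; fraction as HOCl = 1/(1 + 0.5754) = 0.6347.
(a) Free chlorine required for 1.42 ppm HOCl: 1.42 / 0.6347 = 2.237 ppm.
(a) FC to add: 2.237 − 0.7 = 1.537 mg/L as Cl₂.
(a) Cl₂ equivalent: 1.537 mg/L × 1,940,000 L = 2982 g.
(a) Product at 65.6% available Cl: 2982 / 0.656 = 4546 g.

(b) Rise: 524 g / 10,600 L × 1000 = 49.43 mg/L.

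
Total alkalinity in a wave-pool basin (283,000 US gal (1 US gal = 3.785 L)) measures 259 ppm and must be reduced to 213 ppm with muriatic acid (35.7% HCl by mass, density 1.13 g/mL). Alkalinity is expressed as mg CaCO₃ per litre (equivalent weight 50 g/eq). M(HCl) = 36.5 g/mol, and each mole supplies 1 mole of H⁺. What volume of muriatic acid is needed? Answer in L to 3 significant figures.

89.2 L

Volume: 283,000 US gal × 3.785 L/gal = 1,071,155 L.
Alkalinity to neutralize: (259 − 213) = 46 mg/L as CaCO₃ × 1,071,155 L = 49,270 g as CaCO₃.
Equivalents of H⁺ required: 49,270 ÷ 50 g/eq = 985.5 eq = 985.5 mol HCl.
Mass of HCl: 985.5 × 36.5 = 35,970 g.
Mass of 35.7% solution: 35,970 / 0.357 = 100,800 g.
Volume: 100,800 g ÷ 1.13 g/mL = 89,160 mL.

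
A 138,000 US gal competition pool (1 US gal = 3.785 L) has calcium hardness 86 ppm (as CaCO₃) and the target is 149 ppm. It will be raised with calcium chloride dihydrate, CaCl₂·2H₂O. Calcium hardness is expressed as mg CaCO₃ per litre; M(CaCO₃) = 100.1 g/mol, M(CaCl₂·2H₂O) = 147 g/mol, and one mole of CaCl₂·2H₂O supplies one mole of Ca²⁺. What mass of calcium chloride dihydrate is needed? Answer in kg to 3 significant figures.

48.3 kg

Volume: 138,000 US gal × 3.785 L/gal = 522,330 L.
Hardness to add: (149 − 86) = 63 mg/L as CaCO₃ × 522,330 L = 32,910 g as CaCO₃.
Moles of Ca²⁺ (1 mol Ca²⁺ ≡ 1 mol CaCO₃): 32,910 / 100.1 g/mol = 328.7 mol.
Mass of CaCl₂·2H₂O: 328.7 × 147 = 48,320 g.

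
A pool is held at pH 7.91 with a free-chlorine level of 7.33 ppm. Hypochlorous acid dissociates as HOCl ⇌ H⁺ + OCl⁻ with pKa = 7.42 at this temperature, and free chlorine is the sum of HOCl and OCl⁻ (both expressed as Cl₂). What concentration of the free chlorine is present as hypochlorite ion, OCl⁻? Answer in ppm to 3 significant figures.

[OCl⁻]/[HOCl] = 10^(pH − pKa) = 10^(7.91 − 7.42) = 10^0.49 = 3.09.
Fraction as HOCl = 1 / (1 + 3.09) = 0.2445.
OCl⁻ = (1 − 0.2445) × 7.33 ppm = 5.538 ppm.

5.54 ppm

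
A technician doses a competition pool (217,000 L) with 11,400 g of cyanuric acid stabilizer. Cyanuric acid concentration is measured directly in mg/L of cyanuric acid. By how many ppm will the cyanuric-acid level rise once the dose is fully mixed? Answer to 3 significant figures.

52.5 ppm

Rise: 11,400 g / 217,000 L × 1000 = 52.53 mg/L.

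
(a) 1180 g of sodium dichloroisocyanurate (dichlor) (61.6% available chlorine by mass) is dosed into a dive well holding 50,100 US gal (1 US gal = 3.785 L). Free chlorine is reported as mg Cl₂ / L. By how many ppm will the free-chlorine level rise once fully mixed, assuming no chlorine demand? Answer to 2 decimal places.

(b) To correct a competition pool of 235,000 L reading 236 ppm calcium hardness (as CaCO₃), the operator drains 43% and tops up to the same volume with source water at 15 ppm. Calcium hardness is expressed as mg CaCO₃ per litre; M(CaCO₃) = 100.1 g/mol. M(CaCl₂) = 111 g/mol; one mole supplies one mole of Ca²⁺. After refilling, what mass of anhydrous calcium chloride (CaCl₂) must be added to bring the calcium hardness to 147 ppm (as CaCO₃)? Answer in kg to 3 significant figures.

(a) 3.83 ppm; (b) 1.57 kg

(a) Volume: 50,100 US gal × 3.785 L/gal = 189,628 L.
(a) Available chlorine delivered: 1180 g × 0.616 = 726.9 g as Cl₂.
(a) Concentration rise: 726.9 g / 189,628 L = 3.833 mg/L = 3.83 ppm.

(b) After draining 43% and refilling: 236 × 0.57 + 15 × 0.43 = 140.97 ppm.
(b) Deficit to target: 147 − 140.97 = 6.03 mg/L.
(b) As CaCO₃: 6.03 mg/L × 235,000 L = 1417 g; ÷ 100.1 = 14.16 mol Ca²⁺.
(b) Mass: 14.16 × 111 = 1571 g.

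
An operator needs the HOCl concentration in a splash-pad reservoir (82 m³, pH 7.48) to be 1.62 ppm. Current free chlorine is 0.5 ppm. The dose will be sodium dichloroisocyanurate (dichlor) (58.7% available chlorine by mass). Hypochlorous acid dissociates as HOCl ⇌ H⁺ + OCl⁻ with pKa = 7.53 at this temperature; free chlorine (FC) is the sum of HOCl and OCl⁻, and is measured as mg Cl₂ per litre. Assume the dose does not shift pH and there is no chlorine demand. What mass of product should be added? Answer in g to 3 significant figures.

358 g

Volume: 82 m³ = 82,000 L.
[OCl⁻]/[HOCl] = 10^(pH − pKa) = 10^(7.48 − 7.53) = 0.8913; fraction as HOCl = 1/(1 + 0.8913) = 0.5288.
Free chlorine required for 1.62 ppm HOCl: 1.62 / 0.5288 = 3.064 ppm.
FC to add: 3.064 − 0.5 = 2.564 mg/L as Cl₂.
Cl₂ equivalent: 2.564 mg/L × 82,000 L = 210.2 g.
Product at 58.7% available Cl: 210.2 / 0.587 = 358.1 g.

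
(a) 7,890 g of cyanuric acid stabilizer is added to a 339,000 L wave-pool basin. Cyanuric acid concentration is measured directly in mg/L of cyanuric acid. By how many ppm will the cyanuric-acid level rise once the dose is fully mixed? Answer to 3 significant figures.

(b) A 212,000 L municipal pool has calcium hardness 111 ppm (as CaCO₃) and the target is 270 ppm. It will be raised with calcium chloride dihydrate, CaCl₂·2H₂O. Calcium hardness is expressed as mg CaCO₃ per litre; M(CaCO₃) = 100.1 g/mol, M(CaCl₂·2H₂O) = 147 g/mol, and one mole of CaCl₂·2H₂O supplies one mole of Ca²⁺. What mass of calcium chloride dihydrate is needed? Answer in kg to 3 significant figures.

(a) 23.3 ppm; (b) 49.5 kg

(a) Rise: 7,890 g / 339,000 L × 1000 = 23.27 mg/L.

(b) Hardness to add: (270 − 111) = 159 mg/L as CaCO₃ × 212,000 L = 33,710 g as CaCO₃.
(b) Moles of Ca²⁺ (1 mol Ca²⁺ ≡ 1 mol CaCO₃): 33,710 / 100.1 g/mol = 336.7 mol.
(b) Mass of CaCl₂·2H₂O: 336.7 × 147 = 49,500 g.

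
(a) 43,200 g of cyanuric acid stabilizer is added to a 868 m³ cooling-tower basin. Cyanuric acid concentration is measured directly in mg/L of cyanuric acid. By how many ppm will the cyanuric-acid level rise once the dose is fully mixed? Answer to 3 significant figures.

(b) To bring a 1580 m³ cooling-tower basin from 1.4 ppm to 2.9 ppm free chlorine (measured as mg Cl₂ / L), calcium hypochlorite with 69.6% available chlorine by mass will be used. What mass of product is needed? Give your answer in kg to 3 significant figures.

(a) 49.8 ppm; (b) 3.41 kg

(a) Volume: 868 m³ = 868,000 L.
(a) Rise: 43,200 g / 868,000 L × 1000 = 49.77 mg/L.

(b) Volume: 1580 m³ = 1,580,000 L.
(b) Chlorine deficit: 2.9 − 1.4 = 1.5 ppm = 1.5 mg/L as Cl₂.
(b) Cl₂ equivalent needed: 1.5 mg/L × 1,580,000 L = 2,370,000 mg = 2370 g.
(b) Product at 69.6% available chlorine: 2370 / 0.696 = 3405 g.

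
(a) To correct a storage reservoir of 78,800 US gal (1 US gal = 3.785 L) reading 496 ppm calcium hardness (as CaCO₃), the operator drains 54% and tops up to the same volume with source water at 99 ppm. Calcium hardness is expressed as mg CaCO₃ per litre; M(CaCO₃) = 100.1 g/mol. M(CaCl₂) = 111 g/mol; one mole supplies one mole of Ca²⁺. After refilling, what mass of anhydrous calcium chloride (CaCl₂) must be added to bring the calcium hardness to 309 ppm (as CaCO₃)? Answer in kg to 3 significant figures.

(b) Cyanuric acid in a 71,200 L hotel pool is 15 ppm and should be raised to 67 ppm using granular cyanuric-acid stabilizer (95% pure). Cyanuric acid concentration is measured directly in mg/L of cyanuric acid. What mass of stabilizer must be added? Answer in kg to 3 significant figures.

(a) 9.06 kg; (b) 3.90 kg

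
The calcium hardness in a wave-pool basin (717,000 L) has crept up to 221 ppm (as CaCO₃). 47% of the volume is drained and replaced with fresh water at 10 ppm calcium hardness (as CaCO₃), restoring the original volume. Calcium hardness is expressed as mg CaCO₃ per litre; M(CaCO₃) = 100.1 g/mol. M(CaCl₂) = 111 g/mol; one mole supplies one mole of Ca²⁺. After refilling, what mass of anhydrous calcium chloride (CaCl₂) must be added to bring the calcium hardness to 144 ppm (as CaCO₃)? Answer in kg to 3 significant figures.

17.6 kg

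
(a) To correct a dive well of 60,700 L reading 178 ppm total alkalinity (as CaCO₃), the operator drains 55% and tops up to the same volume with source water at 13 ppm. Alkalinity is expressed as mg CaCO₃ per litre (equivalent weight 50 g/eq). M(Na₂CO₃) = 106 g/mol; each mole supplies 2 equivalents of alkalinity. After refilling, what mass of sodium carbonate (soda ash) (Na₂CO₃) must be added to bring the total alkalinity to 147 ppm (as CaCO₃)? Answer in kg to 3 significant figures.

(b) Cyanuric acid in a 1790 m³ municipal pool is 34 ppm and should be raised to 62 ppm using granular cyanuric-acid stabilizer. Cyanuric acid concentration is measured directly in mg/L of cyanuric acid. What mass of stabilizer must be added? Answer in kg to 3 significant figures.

(a) After draining 55% and refilling: 178 × 0.45 + 13 × 0.55 = 87.25 ppm.
(a) Deficit to target: 147 − 87.25 = 59.75 mg/L.
(a) As CaCO₃: 59.75 mg/L × 60,700 L = 3627 g; ÷ 50 g/eq ÷ 2 = 36.27 mol Na₂CO₃.
(a) Mass: 36.27 × 106 = 3844 g.

(b) Volume: 1790 m³ = 1,790,000 L.
(b) CYA to add: (62 − 34) = 28 mg/L × 1,790,000 L = 50,120 g cyanuric acid.

(a) 3.84 kg; (b) 50.1 kg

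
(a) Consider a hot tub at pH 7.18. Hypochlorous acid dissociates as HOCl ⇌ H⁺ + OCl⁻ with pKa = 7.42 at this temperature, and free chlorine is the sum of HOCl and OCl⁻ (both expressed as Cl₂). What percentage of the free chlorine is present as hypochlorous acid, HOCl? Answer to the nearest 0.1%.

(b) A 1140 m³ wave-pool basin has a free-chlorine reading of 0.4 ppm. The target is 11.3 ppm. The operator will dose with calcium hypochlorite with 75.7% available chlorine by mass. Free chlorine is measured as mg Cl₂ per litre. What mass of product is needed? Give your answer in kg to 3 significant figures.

(a) [OCl⁻]/[HOCl] = 10^(pH − pKa) = 10^(7.18 − 7.42) = 10^-0.24 = 0.5754.
(a) Fraction as HOCl = 1 / (1 + 0.5754) = 0.6347.

(b) Volume: 1140 m³ = 1,140,000 L.
(b) Chlorine deficit: 11.3 − 0.4 = 10.9 ppm = 10.9 mg/L as Cl₂.
(b) Cl₂ equivalent needed: 10.9 mg/L × 1,140,000 L = 12,430,000 mg = 12,430 g.
(b) Product at 75.7% available chlorine: 12,430 / 0.757 = 16,410 g.

(a) 63.5%; (b) 16.4 kg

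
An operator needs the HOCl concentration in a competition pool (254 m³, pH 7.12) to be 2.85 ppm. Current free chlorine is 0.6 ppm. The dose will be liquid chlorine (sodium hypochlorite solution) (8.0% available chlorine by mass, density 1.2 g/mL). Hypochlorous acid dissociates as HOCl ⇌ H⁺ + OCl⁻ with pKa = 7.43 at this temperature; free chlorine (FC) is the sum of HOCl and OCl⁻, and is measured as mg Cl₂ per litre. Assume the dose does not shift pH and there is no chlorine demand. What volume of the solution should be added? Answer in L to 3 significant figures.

9.65 L

Volume: 254 m³ = 254,000 L.
[OCl⁻]/[HOCl] = 10^(pH − pKa) = 10^(7.12 − 7.43) = 0.4898; fraction as HOCl = 1/(1 + 0.4898) = 0.6712.
Free chlorine required for 2.85 ppm HOCl: 2.85 / 0.6712 = 4.246 ppm.
FC to add: 4.246 − 0.6 = 3.646 mg/L as Cl₂.
Cl₂ equivalent: 3.646 mg/L × 254,000 L = 926.1 g.
Product at 8.0% available Cl: 926.1 / 0.08 = 11,580 g.
Volume: 11,580 g ÷ 1.2 g/mL = 9646 mL.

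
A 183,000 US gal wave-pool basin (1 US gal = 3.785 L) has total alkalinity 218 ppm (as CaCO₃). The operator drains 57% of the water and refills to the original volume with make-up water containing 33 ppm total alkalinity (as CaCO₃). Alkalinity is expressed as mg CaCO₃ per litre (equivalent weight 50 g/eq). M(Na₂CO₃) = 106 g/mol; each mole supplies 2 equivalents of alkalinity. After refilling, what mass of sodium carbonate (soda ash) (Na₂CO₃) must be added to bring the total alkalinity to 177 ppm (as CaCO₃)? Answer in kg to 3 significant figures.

Volume: 183,000 US gal × 3.785 L/gal = 692,655 L.
After draining 57% and refilling: 218 × 0.43 + 33 × 0.57 = 112.55 ppm.
Deficit to target: 177 − 112.55 = 64.45 mg/L.
As CaCO₃: 64.45 mg/L × 692,655 L = 44,640 g; ÷ 50 g/eq ÷ 2 = 446.4 mol Na₂CO₃.
Mass: 446.4 × 106 = 47,320 g.

47.3 kg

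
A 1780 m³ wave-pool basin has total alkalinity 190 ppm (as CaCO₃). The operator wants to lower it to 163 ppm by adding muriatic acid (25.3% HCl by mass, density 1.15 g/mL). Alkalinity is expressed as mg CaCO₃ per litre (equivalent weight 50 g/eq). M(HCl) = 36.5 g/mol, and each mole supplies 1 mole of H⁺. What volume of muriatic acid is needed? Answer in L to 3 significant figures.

121 L

Volume: 1780 m³ = 1,780,000 L.
Alkalinity to neutralize: (190 − 163) = 27 mg/L as CaCO₃ × 1,780,000 L = 48,060 g as CaCO₃.
Equivalents of H⁺ required: 48,060 ÷ 50 g/eq = 961.2 eq = 961.2 mol HCl.
Mass of HCl: 961.2 × 36.5 = 35,080 g.
Mass of 25.3% solution: 35,080 / 0.253 = 138,700 g.
Volume: 138,700 g ÷ 1.15 g/mL = 120,600 mL.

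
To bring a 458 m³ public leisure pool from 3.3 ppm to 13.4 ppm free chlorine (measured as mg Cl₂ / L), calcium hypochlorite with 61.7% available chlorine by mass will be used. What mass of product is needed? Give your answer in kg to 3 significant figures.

Volume: 458 m³ = 458,000 L.
Chlorine deficit: 13.4 − 3.3 = 10.1 ppm = 10.1 mg/L as Cl₂.
Cl₂ equivalent needed: 10.1 mg/L × 458,000 L = 4,626,000 mg = 4626 g.
Product at 61.7% available chlorine: 4626 / 0.617 = 7497 g.

7.50 kg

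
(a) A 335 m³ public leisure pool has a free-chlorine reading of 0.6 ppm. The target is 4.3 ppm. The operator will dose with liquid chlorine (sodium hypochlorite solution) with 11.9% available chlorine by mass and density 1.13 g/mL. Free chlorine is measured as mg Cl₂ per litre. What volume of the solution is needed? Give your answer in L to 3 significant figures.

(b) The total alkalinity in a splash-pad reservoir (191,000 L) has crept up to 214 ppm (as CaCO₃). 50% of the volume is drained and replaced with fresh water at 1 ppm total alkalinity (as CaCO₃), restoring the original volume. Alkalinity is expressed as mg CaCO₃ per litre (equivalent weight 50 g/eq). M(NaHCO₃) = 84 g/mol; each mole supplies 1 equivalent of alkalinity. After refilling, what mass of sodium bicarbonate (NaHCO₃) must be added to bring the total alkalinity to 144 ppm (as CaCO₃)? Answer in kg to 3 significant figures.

(a) Volume: 335 m³ = 335,000 L.
(a) Chlorine deficit: 4.3 − 0.6 = 3.7 ppm = 3.7 mg/L as Cl₂.
(a) Cl₂ equivalent needed: 3.7 mg/L × 335,000 L = 1,240,000 mg = 1240 g.
(a) Product at 11.9% available chlorine: 1240 / 0.119 = 10,420 g.
(a) Volume at density 1.13 g/mL: 10,420 g ÷ 1.13 g/mL = 9218 mL.

(b) After draining 50% and refilling: 214 × 0.50 + 1 × 0.50 = 107.5 ppm.
(b) Deficit to target: 144 − 107.5 = 36.5 mg/L.
(b) As CaCO₃: 36.5 mg/L × 191,000 L = 6972 g; ÷ 50 g/eq ÷ 1 = 139.4 mol NaHCO₃.
(b) Mass: 139.4 × 84 = 11,710 g.

(a) 9.22 L; (b) 11.7 kg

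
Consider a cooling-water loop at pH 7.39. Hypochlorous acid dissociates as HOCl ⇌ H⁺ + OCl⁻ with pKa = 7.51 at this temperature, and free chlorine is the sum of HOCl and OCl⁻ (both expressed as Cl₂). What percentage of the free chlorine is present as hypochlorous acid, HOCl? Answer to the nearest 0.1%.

[OCl⁻]/[HOCl] = 10^(pH − pKa) = 10^(7.39 − 7.51) = 10^-0.12 = 0.7586.
Fraction as HOCl = 1 / (1 + 0.7586) = 0.5686.

56.9%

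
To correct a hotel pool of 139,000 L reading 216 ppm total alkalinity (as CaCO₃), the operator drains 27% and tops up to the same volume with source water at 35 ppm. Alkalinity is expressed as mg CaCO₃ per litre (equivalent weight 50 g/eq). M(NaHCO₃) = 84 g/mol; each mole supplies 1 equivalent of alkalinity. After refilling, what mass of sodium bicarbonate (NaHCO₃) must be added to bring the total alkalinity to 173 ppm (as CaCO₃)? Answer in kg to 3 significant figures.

After draining 27% and refilling: 216 × 0.73 + 35 × 0.27 = 167.13 ppm.
Deficit to target: 173 − 167.13 = 5.87 mg/L.
As CaCO₃: 5.87 mg/L × 139,000 L = 815.9 g; ÷ 50 g/eq ÷ 1 = 16.32 mol NaHCO₃.
Mass: 16.32 × 84 = 1371 g.

1.37 kg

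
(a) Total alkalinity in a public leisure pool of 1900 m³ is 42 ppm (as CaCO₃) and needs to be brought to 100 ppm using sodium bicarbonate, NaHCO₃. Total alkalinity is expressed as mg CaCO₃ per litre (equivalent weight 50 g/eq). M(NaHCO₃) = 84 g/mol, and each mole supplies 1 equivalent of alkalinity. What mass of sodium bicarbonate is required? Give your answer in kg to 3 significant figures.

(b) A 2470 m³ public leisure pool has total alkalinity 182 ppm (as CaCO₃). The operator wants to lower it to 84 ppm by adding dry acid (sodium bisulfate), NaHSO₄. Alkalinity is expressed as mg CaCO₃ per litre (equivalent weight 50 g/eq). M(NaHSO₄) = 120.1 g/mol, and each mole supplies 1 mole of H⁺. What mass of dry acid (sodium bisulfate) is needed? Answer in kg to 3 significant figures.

(a) 185 kg; (b) 581 kg

(a) Volume: 1900 m³ = 1,900,000 L.
(a) Alkalinity to add: (100 − 42) = 58 mg/L as CaCO₃ × 1,900,000 L = 110,200 g as CaCO₃.
(a) Equivalents: 110,200 g ÷ 50 g/eq = 2204 eq.
(a) NaHCO₃ supplies 1 eq per mole → 2204 mol.
(a) Mass: 2204 mol × 84 g/mol = 185,100 g.

(b) Volume: 2470 m³ = 2,470,000 L.
(b) Alkalinity to neutralize: (182 − 84) = 98 mg/L as CaCO₃ × 2,470,000 L = 242,100 g as CaCO₃.
(b) Equivalents of H⁺ required: 242,100 ÷ 50 g/eq = 4841 eq = 4841 mol NaHSO₄.
(b) Mass of NaHSO₄: 4841 × 120.1 = 581,400 g.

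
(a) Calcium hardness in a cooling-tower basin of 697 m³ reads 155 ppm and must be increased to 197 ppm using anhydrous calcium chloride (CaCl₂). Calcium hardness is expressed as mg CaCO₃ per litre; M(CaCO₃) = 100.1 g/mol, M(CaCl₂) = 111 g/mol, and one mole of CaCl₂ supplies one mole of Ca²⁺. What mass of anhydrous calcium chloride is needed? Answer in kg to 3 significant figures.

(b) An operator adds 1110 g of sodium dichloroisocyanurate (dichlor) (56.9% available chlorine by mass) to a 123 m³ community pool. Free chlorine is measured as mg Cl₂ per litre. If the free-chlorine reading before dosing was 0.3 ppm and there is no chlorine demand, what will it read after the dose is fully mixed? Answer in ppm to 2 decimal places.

(a) 32.5 kg; (b) 5.43 ppm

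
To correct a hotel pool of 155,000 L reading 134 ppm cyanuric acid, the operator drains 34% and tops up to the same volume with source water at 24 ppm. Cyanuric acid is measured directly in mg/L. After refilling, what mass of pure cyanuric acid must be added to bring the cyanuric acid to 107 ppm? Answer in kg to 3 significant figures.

After draining 34% and refilling: 134 × 0.66 + 24 × 0.34 = 96.6 ppm.
Deficit to target: 107 − 96.6 = 10.4 mg/L.
Mass: 10.4 mg/L × 155,000 L = 1612 g cyanuric acid.

1.61 kg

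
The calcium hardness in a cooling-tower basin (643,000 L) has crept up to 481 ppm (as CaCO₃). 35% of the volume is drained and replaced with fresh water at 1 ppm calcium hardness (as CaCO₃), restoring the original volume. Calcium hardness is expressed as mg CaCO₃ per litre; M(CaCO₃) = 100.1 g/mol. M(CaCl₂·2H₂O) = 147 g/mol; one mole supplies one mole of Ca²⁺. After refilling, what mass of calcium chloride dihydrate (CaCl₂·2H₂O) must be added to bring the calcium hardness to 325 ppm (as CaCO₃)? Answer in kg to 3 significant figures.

After draining 35% and refilling: 481 × 0.65 + 1 × 0.35 = 313 ppm.
Deficit to target: 325 − 313 = 12 mg/L.
As CaCO₃: 12 mg/L × 643,000 L = 7716 g; ÷ 100.1 = 77.08 mol Ca²⁺.
Mass: 77.08 × 147 = 11,330 g.

11.3 kg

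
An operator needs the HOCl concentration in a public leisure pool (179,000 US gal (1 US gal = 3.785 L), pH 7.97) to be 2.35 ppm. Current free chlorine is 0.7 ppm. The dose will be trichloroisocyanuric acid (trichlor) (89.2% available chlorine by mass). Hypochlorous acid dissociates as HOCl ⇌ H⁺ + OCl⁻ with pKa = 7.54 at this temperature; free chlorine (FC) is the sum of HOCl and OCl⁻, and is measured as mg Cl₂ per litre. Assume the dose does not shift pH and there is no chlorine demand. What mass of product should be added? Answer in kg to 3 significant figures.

6.06 kg

Volume: 179,000 US gal × 3.785 L/gal = 677,515 L.
[OCl⁻]/[HOCl] = 10^(pH − pKa) = 10^(7.97 − 7.54) = 2.692; fraction as HOCl = 1/(1 + 2.692) = 0.2709.
Free chlorine required for 2.35 ppm HOCl: 2.35 / 0.2709 = 8.675 ppm.
FC to add: 8.675 − 0.7 = 7.975 mg/L as Cl₂.
Cl₂ equivalent: 7.975 mg/L × 677,515 L = 5403 g.
Product at 89.2% available Cl: 5403 / 0.892 = 6057 g.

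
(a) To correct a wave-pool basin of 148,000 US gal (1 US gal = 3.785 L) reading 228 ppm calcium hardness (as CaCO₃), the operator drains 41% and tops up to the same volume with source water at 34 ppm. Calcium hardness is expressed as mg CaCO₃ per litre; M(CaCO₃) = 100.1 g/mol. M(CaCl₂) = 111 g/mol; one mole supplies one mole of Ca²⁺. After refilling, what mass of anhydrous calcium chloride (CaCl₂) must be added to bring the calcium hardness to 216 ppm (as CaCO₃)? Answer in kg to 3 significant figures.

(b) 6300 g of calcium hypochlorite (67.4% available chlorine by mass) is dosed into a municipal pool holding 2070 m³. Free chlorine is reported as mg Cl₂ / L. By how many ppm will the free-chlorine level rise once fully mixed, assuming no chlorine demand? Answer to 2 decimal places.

(a) Volume: 148,000 US gal × 3.785 L/gal = 560,180 L.
(a) After draining 41% and refilling: 228 × 0.59 + 34 × 0.41 = 148.46 ppm.
(a) Deficit to target: 216 − 148.46 = 67.54 mg/L.
(a) As CaCO₃: 67.54 mg/L × 560,180 L = 37,830 g; ÷ 100.1 = 378 mol Ca²⁺.
(a) Mass: 378 × 111 = 41,950 g.

(b) Volume: 2070 m³ = 2,070,000 L.
(b) Available chlorine delivered: 6300 g × 0.674 = 4246 g as Cl₂.
(b) Concentration rise: 4246 g / 2,070,000 L = 2.051 mg/L = 2.05 ppm.

(a) 42.0 kg; (b) 2.05 ppm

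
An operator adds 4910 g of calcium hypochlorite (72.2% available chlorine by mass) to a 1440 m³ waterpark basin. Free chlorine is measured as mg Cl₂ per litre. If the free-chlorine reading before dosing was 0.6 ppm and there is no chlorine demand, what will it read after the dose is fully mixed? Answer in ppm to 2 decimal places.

3.06 ppm

Volume: 1440 m³ = 1,440,000 L.
Available chlorine delivered: 4910 g × 0.722 = 3545 g as Cl₂.
Concentration rise: 3545 g / 1,440,000 L = 2.462 mg/L = 2.46 ppm.
Final FC: 0.6 + 2.46 = 3.06 ppm.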